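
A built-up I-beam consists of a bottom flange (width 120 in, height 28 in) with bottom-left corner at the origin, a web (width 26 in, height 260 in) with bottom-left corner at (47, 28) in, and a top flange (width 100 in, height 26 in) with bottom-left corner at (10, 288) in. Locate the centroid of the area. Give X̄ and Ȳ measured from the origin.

bottom flange: A = 120 × 28 = 3360.00, centroid at (60.00, 14.00).
web: A = 26 × 260 = 6760.00, centroid at (60.00, 158.00).
top flange: A = 100 × 26 = 2600.00, centroid at (60.00, 301.00).
ΣA = 12720.00 in², ΣAX̄ = 763200.00 in³, ΣAȲ = 1897720.00 in³.
X̄ = 763200.00/12720.00 = 60.00 in; Ȳ = 1897720.00/12720.00 = 149.19 in.

X̄ = 60.00 in, Ȳ = 149.19 in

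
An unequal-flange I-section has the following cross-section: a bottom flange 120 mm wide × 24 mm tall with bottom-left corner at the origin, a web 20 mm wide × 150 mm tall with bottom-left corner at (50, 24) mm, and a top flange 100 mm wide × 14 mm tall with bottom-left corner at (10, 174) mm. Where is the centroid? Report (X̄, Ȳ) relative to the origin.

Part | A | x̄ᵢ | ȳᵢ | A·x̄ᵢ | A·ȳᵢ
bottom flange | 2880.00 | 60.00 | 12.00 | 172800.00 | 34560.00
web | 3000.00 | 60.00 | 99.00 | 180000.00 | 297000.00
top flange | 1400.00 | 60.00 | 181.00 | 84000.00 | 253400.00
Σ | 7280.00 |  |  | 436800.00 | 584960.00
X̄ = 436800.00 / 7280.00 = 60.00 mm
Ȳ = 584960.00 / 7280.00 = 80.35 mm

X̄ = 60.00 mm, Ȳ = 80.35 mm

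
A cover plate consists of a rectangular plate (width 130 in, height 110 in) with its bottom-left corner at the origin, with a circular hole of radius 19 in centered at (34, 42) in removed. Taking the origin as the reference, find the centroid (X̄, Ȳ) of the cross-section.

plate: A = 130 × 110 = 14300.00, centroid at (65.00, 55.00).
hole: A = −π·19² = -1134.11, centroid at (34.00, 42.00).
ΣA = 13165.89 in², ΣAX̄ = 890940.09 in³, ΣAȲ = 738867.17 in³.
X̄ = 890940.09/13165.89 = 67.67 in; Ȳ = 738867.17/13165.89 = 56.12 in.

X̄ = 67.67 in, Ȳ = 56.12 in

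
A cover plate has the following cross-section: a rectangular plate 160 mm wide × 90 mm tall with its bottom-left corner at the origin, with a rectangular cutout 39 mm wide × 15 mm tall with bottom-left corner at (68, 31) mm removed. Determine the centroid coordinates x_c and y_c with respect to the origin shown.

x_c = 79.68 mm, y_c = 45.28 mm

plate: A = 160 × 90 = 14400.00, centroid at (80.00, 45.00).
hole: A = −(39 × 15) = -585.00, centroid at (87.50, 38.50).
ΣA = 13815.00 mm²
ΣAx_c = (14400.00)(80.00) + (-585.00)(87.50) = 1100812.50 mm³
ΣAy_c = (14400.00)(45.00) + (-585.00)(38.50) = 625477.50 mm³
x_c = 1100812.50 / 13815.00 = 79.68 mm
y_c = 625477.50 / 13815.00 = 45.28 mm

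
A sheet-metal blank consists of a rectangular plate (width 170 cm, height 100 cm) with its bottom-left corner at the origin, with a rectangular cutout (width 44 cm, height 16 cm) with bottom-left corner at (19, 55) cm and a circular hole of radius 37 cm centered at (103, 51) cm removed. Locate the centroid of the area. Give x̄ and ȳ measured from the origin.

Part | A | x̄ᵢ | ȳᵢ | A·x̄ᵢ | A·ȳᵢ
plate | 17000.00 | 85.00 | 50.00 | 1445000.00 | 850000.00
hole 1 | -704.00 | 41.00 | 63.00 | -28864.00 | -44352.00
hole 2 | -4300.84 | 103.00 | 51.00 | -442986.56 | -219342.86
Σ | 11995.16 |  |  | 973149.44 | 586305.14
x̄ = 973149.44 / 11995.16 = 81.13 cm
ȳ = 586305.14 / 11995.16 = 48.88 cm

x̄ = 81.13 cm, ȳ = 48.88 cm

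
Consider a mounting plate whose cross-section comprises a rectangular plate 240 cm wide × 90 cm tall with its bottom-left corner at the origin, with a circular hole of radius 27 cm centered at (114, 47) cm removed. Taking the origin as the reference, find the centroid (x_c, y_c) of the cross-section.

plate: A = 240 × 90 = 21600.00, centroid at (120.00, 45.00).
hole: A = −π·27² = -2290.22, centroid at (114.00, 47.00).
ΣA = 19309.78 cm², ΣAx_c = 2330914.80 cm³, ΣAy_c = 864359.61 cm³.
x_c = 2330914.80/19309.78 = 120.71 cm; y_c = 864359.61/19309.78 = 44.76 cm.

x_c = 120.71 cm, y_c = 44.76 cm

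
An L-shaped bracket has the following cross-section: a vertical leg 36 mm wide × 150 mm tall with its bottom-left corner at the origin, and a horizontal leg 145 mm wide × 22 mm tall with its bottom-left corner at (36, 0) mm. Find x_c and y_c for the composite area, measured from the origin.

x_c = 51.61 mm, y_c = 51.23 mm

Part | A | x̄ᵢ | ȳᵢ | A·x̄ᵢ | A·ȳᵢ
vertical leg | 5400.00 | 18.00 | 75.00 | 97200.00 | 405000.00
horizontal leg | 3190.00 | 108.50 | 11.00 | 346115.00 | 35090.00
Σ | 8590.00 |  |  | 443315.00 | 440090.00
x_c = 443315.00 / 8590.00 = 51.61 mm
y_c = 440090.00 / 8590.00 = 51.23 mm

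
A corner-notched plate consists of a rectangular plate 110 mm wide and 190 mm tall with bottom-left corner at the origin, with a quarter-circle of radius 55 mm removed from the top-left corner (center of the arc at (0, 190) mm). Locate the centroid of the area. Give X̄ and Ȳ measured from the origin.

plate: A = 110 × 190 = 20900.00, centroid at (55.00, 95.00).
removed quarter-circle: A = −¼π·55² = -2375.83, centroid at (23.34, 166.66).
ΣA = 18524.17 mm², ΣAX̄ = 1094041.67 mm³, ΣAȲ = 1589550.74 mm³.
X̄ = 1094041.67/18524.17 = 59.06 mm; Ȳ = 1589550.74/18524.17 = 85.81 mm.

X̄ = 59.06 mm, Ȳ = 85.81 mm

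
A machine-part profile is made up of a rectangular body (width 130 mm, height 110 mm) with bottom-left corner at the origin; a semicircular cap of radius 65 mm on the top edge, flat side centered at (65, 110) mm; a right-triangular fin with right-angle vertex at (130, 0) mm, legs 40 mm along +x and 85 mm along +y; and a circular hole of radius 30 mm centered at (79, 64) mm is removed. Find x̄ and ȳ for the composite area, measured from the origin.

x̄ = 69.72 mm, ȳ = 79.10 mm

rectangular body: A = 130 × 110 = 14300.00, centroid at (65.00, 55.00).
semicircular top: A = ½π·65² = 6636.61, centroid at (65.00, 137.59).
triangular fin: A = ½·40·85 = 1700.00, centroid at (143.33, 28.33).
hole: A = −π·30² = -2827.43, centroid at (79.00, 64.00).
ΣA = 19809.18 mm², ΣAx̄ = 1381179.37 mm³, ΣAȳ = 1566821.86 mm³.
x̄ = 1381179.37/19809.18 = 69.72 mm; ȳ = 1566821.86/19809.18 = 79.10 mm.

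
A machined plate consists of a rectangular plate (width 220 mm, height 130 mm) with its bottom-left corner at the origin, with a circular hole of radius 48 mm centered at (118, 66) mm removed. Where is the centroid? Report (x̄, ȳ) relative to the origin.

x̄ = 107.29 mm, ȳ = 64.66 mm

plate: A = 220 × 130 = 28600.00, centroid at (110.00, 65.00).
hole: A = −π·48² = -7238.23, centroid at (118.00, 66.00).
ΣA = 21361.77 mm²
ΣAx̄ = (28600.00)(110.00) + (-7238.23)(118.00) = 2291888.92 mm³
ΣAȳ = (28600.00)(65.00) + (-7238.23)(66.00) = 1381276.85 mm³
x̄ = 2291888.92 / 21361.77 = 107.29 mm
ȳ = 1381276.85 / 21361.77 = 64.66 mm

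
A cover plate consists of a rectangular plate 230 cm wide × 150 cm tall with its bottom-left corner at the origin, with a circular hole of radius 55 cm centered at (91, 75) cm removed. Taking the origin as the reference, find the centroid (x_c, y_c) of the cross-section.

x_c = 124.12 cm, y_c = 75.00 cm

plate: A = 230 × 150 = 34500.00, centroid at (115.00, 75.00).
hole: A = −π·55² = -9503.32, centroid at (91.00, 75.00).
ΣA = 24996.68 cm²
ΣAx_c = (34500.00)(115.00) + (-9503.32)(91.00) = 3102698.08 cm³
ΣAy_c = (34500.00)(75.00) + (-9503.32)(75.00) = 1874751.17 cm³
x_c = 3102698.08 / 24996.68 = 124.12 cm
y_c = 1874751.17 / 24996.68 = 75.00 cm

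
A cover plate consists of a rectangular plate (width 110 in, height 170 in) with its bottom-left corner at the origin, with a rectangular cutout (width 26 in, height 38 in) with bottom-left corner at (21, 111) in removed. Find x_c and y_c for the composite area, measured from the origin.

Part | A | x̄ᵢ | ȳᵢ | A·x̄ᵢ | A·ȳᵢ
plate | 18700.00 | 55.00 | 85.00 | 1028500.00 | 1589500.00
hole | -988.00 | 34.00 | 130.00 | -33592.00 | -128440.00
Σ | 17712.00 |  |  | 994908.00 | 1461060.00
x_c = 994908.00 / 17712.00 = 56.17 in
y_c = 1461060.00 / 17712.00 = 82.49 in

x_c = 56.17 in, y_c = 82.49 in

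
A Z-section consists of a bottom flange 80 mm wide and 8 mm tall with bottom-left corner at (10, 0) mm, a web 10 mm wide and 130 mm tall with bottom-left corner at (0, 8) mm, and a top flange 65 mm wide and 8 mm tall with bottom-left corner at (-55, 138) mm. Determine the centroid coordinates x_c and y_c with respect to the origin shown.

x_c = 10.89 mm, y_c = 69.63 mm

Part | A | x̄ᵢ | ȳᵢ | A·x̄ᵢ | A·ȳᵢ
bottom flange | 640.00 | 50.00 | 4.00 | 32000.00 | 2560.00
web | 1300.00 | 5.00 | 73.00 | 6500.00 | 94900.00
top flange | 520.00 | -22.50 | 142.00 | -11700.00 | 73840.00
Σ | 2460.00 |  |  | 26800.00 | 171300.00
x_c = 26800.00 / 2460.00 = 10.89 mm
y_c = 171300.00 / 2460.00 = 69.63 mm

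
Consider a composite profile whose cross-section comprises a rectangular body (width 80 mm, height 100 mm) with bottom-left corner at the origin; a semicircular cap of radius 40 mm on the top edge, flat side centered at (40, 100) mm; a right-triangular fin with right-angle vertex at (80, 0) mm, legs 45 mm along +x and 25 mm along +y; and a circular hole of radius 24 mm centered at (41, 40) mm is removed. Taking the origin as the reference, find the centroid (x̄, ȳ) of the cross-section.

x̄ = 43.14 mm, ȳ = 67.59 mm

rectangular body: A = 80 × 100 = 8000.00, centroid at (40.00, 50.00).
semicircular top: A = ½π·40² = 2513.27, centroid at (40.00, 116.98).
triangular fin: A = ½·45·25 = 562.50, centroid at (95.00, 8.33).
hole: A = −π·24² = -1809.56, centroid at (41.00, 40.00).
ΣA = 9266.22 mm², ΣAx̄ = 399776.61 mm³, ΣAȳ = 626299.28 mm³.
x̄ = 399776.61/9266.22 = 43.14 mm; ȳ = 626299.28/9266.22 = 67.59 mm.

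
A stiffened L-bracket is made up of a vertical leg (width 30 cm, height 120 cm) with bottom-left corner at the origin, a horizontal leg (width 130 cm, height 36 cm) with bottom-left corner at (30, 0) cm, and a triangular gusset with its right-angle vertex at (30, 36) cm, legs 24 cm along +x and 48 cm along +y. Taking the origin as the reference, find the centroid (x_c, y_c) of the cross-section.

x_c = 58.77 cm, y_c = 37.28 cm

vertical leg: A = 30 × 120 = 3600.00, centroid at (15.00, 60.00).
horizontal leg: A = 130 × 36 = 4680.00, centroid at (95.00, 18.00).
gusset: A = ½·24·48 = 576.00, centroid at (38.00, 52.00).
ΣA = 8856.00 cm²
ΣAx_c = (3600.00)(15.00) + (4680.00)(95.00) + (576.00)(38.00) = 520488.00 cm³
ΣAy_c = (3600.00)(60.00) + (4680.00)(18.00) + (576.00)(52.00) = 330192.00 cm³
x_c = 520488.00 / 8856.00 = 58.77 cm
y_c = 330192.00 / 8856.00 = 37.28 cm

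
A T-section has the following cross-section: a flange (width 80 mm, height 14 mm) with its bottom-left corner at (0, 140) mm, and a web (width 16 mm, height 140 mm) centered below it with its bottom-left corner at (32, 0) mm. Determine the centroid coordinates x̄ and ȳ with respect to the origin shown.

x̄ = 40.00 mm, ȳ = 95.67 mm

web: A = 16 × 140 = 2240.00, centroid at (40.00, 70.00).
flange: A = 80 × 14 = 1120.00, centroid at (40.00, 147.00).
ΣA = 3360.00 mm², ΣAx̄ = 134400.00 mm³, ΣAȳ = 321440.00 mm³.
x̄ = 134400.00/3360.00 = 40.00 mm; ȳ = 321440.00/3360.00 = 95.67 mm.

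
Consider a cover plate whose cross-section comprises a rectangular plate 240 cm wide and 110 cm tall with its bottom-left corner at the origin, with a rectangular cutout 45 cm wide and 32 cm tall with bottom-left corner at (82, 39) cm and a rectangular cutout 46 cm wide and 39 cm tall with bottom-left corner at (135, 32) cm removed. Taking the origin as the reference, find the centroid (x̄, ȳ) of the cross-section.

plate: A = 240 × 110 = 26400.00, centroid at (120.00, 55.00).
hole 1: A = −(45 × 32) = -1440.00, centroid at (104.50, 55.00).
hole 2: A = −(46 × 39) = -1794.00, centroid at (158.00, 51.50).
ΣA = 23166.00 cm²
ΣAx̄ = (26400.00)(120.00) + (-1440.00)(104.50) + (-1794.00)(158.00) = 2734068.00 cm³
ΣAȳ = (26400.00)(55.00) + (-1440.00)(55.00) + (-1794.00)(51.50) = 1280409.00 cm³
x̄ = 2734068.00 / 23166.00 = 118.02 cm
ȳ = 1280409.00 / 23166.00 = 55.27 cm

x̄ = 118.02 cm, ȳ = 55.27 cm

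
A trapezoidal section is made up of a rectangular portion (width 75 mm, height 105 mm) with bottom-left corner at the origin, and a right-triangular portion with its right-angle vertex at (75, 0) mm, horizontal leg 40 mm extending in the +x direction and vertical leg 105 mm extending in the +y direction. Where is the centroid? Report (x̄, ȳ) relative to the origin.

x̄ = 48.20 mm, ȳ = 48.82 mm

rectangular portion: A = 75 × 105 = 7875.00, centroid at (37.50, 52.50).
triangular portion: A = ½·40·105 = 2100.00, centroid at (88.33, 35.00).
ΣA = 9975.00 mm², ΣAx̄ = 480812.50 mm³, ΣAȳ = 486937.50 mm³.
x̄ = 480812.50/9975.00 = 48.20 mm; ȳ = 486937.50/9975.00 = 48.82 mm.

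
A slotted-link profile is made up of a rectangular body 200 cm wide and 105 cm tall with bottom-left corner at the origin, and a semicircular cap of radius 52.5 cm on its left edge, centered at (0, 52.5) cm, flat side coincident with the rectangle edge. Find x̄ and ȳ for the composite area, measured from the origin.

x̄ = 79.10 cm, ȳ = 52.50 cm

rectangular body: A = 200 × 105 = 21000.00, centroid at (100.00, 52.50).
semicircular end: A = ½π·52.5² = 4329.51, centroid at (-22.28, 52.50).
ΣA = 25329.51 cm², ΣAx̄ = 2003531.25 cm³, ΣAȳ = 1329799.14 cm³.
x̄ = 2003531.25/25329.51 = 79.10 cm; ȳ = 1329799.14/25329.51 = 52.50 cm.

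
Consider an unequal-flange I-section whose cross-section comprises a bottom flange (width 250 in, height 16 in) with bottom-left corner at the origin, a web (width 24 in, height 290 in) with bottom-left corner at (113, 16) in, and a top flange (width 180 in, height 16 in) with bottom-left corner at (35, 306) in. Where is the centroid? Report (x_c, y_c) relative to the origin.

x_c = 125.00 in, y_c = 148.62 in

bottom flange: A = 250 × 16 = 4000.00, centroid at (125.00, 8.00).
web: A = 24 × 290 = 6960.00, centroid at (125.00, 161.00).
top flange: A = 180 × 16 = 2880.00, centroid at (125.00, 314.00).
ΣA = 13840.00 in²
ΣAx_c = (4000.00)(125.00) + (6960.00)(125.00) + (2880.00)(125.00) = 1730000.00 in³
ΣAy_c = (4000.00)(8.00) + (6960.00)(161.00) + (2880.00)(314.00) = 2056880.00 in³
x_c = 1730000.00 / 13840.00 = 125.00 in
y_c = 2056880.00 / 13840.00 = 148.62 in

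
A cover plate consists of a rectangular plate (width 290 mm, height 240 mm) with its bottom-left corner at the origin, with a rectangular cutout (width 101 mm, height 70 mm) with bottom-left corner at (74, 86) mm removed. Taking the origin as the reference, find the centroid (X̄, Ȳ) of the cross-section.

X̄ = 147.32 mm, Ȳ = 119.89 mm

plate: A = 290 × 240 = 69600.00, centroid at (145.00, 120.00).
hole: A = −(101 × 70) = -7070.00, centroid at (124.50, 121.00).
ΣA = 62530.00 mm², ΣAX̄ = 9211785.00 mm³, ΣAȲ = 7496530.00 mm³.
X̄ = 9211785.00/62530.00 = 147.32 mm; Ȳ = 7496530.00/62530.00 = 119.89 mm.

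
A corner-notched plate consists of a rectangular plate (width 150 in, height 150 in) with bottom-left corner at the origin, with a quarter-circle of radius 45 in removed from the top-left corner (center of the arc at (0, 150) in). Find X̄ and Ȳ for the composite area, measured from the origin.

X̄ = 79.25 in, Ȳ = 70.75 in

plate: A = 150 × 150 = 22500.00, centroid at (75.00, 75.00).
removed quarter-circle: A = −¼π·45² = -1590.43, centroid at (19.10, 130.90).
ΣA = 20909.57 in²
ΣAX̄ = (22500.00)(75.00) + (-1590.43)(19.10) = 1657125.00 in³
ΣAȲ = (22500.00)(75.00) + (-1590.43)(130.90) = 1479310.31 in³
X̄ = 1657125.00 / 20909.57 = 79.25 in
Ȳ = 1479310.31 / 20909.57 = 70.75 in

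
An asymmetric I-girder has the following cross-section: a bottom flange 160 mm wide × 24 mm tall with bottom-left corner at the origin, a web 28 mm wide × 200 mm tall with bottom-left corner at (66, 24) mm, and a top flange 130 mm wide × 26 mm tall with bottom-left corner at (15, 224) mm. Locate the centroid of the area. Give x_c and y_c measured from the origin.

bottom flange: A = 160 × 24 = 3840.00, centroid at (80.00, 12.00).
web: A = 28 × 200 = 5600.00, centroid at (80.00, 124.00).
top flange: A = 130 × 26 = 3380.00, centroid at (80.00, 237.00).
ΣA = 12820.00 mm², ΣAx_c = 1025600.00 mm³, ΣAy_c = 1541540.00 mm³.
x_c = 1025600.00/12820.00 = 80.00 mm; y_c = 1541540.00/12820.00 = 120.24 mm.

x_c = 80.00 mm, y_c = 120.24 mm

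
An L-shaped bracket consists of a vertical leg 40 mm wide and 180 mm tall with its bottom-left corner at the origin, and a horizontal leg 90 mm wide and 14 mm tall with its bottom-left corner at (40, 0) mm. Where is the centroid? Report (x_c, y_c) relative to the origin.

x_c = 29.68 mm, y_c = 77.64 mm

vertical leg: A = 40 × 180 = 7200.00, centroid at (20.00, 90.00).
horizontal leg: A = 90 × 14 = 1260.00, centroid at (85.00, 7.00).
ΣA = 8460.00 mm²
ΣAx_c = (7200.00)(20.00) + (1260.00)(85.00) = 251100.00 mm³
ΣAy_c = (7200.00)(90.00) + (1260.00)(7.00) = 656820.00 mm³
x_c = 251100.00 / 8460.00 = 29.68 mm
y_c = 656820.00 / 8460.00 = 77.64 mm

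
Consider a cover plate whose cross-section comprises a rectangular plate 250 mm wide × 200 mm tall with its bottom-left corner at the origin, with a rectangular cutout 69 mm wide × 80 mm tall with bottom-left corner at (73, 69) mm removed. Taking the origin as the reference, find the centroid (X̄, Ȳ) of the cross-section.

plate: A = 250 × 200 = 50000.00, centroid at (125.00, 100.00).
hole: A = −(69 × 80) = -5520.00, centroid at (107.50, 109.00).
ΣA = 44480.00 mm², ΣAX̄ = 5656600.00 mm³, ΣAȲ = 4398320.00 mm³.
X̄ = 5656600.00/44480.00 = 127.17 mm; Ȳ = 4398320.00/44480.00 = 98.88 mm.

X̄ = 127.17 mm, Ȳ = 98.88 mm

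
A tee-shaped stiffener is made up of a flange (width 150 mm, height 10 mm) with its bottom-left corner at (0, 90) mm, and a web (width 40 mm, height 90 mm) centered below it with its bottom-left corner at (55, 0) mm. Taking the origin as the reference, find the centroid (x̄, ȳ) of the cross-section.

x̄ = 75.00 mm, ȳ = 59.71 mm

web: A = 40 × 90 = 3600.00, centroid at (75.00, 45.00).
flange: A = 150 × 10 = 1500.00, centroid at (75.00, 95.00).
ΣA = 5100.00 mm², ΣAx̄ = 382500.00 mm³, ΣAȳ = 304500.00 mm³.
x̄ = 382500.00/5100.00 = 75.00 mm; ȳ = 304500.00/5100.00 = 59.71 mm.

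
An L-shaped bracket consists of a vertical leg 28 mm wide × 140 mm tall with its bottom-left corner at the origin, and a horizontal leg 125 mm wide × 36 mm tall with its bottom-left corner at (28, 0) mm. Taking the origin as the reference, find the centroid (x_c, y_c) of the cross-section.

Part | A | x̄ᵢ | ȳᵢ | A·x̄ᵢ | A·ȳᵢ
vertical leg | 3920.00 | 14.00 | 70.00 | 54880.00 | 274400.00
horizontal leg | 4500.00 | 90.50 | 18.00 | 407250.00 | 81000.00
Σ | 8420.00 |  |  | 462130.00 | 355400.00
x_c = 462130.00 / 8420.00 = 54.88 mm
y_c = 355400.00 / 8420.00 = 42.21 mm

x_c = 54.88 mm, y_c = 42.21 mm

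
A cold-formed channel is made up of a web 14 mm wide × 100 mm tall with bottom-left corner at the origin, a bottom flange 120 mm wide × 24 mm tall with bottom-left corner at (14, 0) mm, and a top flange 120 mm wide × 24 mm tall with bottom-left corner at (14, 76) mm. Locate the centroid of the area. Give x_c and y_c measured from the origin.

x_c = 60.90 mm, y_c = 50.00 mm

web: A = 14 × 100 = 1400.00, centroid at (7.00, 50.00).
bottom flange: A = 120 × 24 = 2880.00, centroid at (74.00, 12.00).
top flange: A = 120 × 24 = 2880.00, centroid at (74.00, 88.00).
ΣA = 7160.00 mm²
ΣAx_c = (1400.00)(7.00) + (2880.00)(74.00) + (2880.00)(74.00) = 436040.00 mm³
ΣAy_c = (1400.00)(50.00) + (2880.00)(12.00) + (2880.00)(88.00) = 358000.00 mm³
x_c = 436040.00 / 7160.00 = 60.90 mm
y_c = 358000.00 / 7160.00 = 50.00 mm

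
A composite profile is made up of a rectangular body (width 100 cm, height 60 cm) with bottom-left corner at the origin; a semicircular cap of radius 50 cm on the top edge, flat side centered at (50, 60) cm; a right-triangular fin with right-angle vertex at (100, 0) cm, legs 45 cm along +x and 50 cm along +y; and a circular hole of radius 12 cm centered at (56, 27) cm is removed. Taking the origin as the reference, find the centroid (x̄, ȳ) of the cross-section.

x̄ = 56.64 cm, ȳ = 47.69 cm

Part | A | x̄ᵢ | ȳᵢ | A·x̄ᵢ | A·ȳᵢ
rectangular body | 6000.00 | 50.00 | 30.00 | 300000.00 | 180000.00
semicircular top | 3926.99 | 50.00 | 81.22 | 196349.54 | 318952.78
triangular fin | 1125.00 | 115.00 | 16.67 | 129375.00 | 18750.00
hole | -452.39 | 56.00 | 27.00 | -25333.80 | -12214.51
Σ | 10599.60 |  |  | 600390.74 | 505488.27
x̄ = 600390.74 / 10599.60 = 56.64 cm
ȳ = 505488.27 / 10599.60 = 47.69 cm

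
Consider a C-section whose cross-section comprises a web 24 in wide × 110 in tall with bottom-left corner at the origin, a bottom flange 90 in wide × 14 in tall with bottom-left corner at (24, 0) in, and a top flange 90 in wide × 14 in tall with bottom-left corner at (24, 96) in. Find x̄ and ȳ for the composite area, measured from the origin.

x̄ = 39.84 in, ȳ = 55.00 in

Part | A | x̄ᵢ | ȳᵢ | A·x̄ᵢ | A·ȳᵢ
web | 2640.00 | 12.00 | 55.00 | 31680.00 | 145200.00
bottom flange | 1260.00 | 69.00 | 7.00 | 86940.00 | 8820.00
top flange | 1260.00 | 69.00 | 103.00 | 86940.00 | 129780.00
Σ | 5160.00 |  |  | 205560.00 | 283800.00
x̄ = 205560.00 / 5160.00 = 39.84 in
ȳ = 283800.00 / 5160.00 = 55.00 in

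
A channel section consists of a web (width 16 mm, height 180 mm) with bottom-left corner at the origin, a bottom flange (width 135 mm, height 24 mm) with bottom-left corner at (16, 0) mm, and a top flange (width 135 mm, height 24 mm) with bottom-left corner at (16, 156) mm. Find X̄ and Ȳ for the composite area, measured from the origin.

X̄ = 60.27 mm, Ȳ = 90.00 mm

web: A = 16 × 180 = 2880.00, centroid at (8.00, 90.00).
bottom flange: A = 135 × 24 = 3240.00, centroid at (83.50, 12.00).
top flange: A = 135 × 24 = 3240.00, centroid at (83.50, 168.00).
ΣA = 9360.00 mm², ΣAX̄ = 564120.00 mm³, ΣAȲ = 842400.00 mm³.
X̄ = 564120.00/9360.00 = 60.27 mm; Ȳ = 842400.00/9360.00 = 90.00 mm.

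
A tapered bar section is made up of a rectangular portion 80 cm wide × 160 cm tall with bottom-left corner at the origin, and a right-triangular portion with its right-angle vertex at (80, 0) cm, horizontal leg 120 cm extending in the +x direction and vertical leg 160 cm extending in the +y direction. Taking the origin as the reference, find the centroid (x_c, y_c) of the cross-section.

x_c = 74.29 cm, y_c = 68.57 cm

rectangular portion: A = 80 × 160 = 12800.00, centroid at (40.00, 80.00).
triangular portion: A = ½·120·160 = 9600.00, centroid at (120.00, 53.33).
ΣA = 22400.00 cm²
ΣAx_c = (12800.00)(40.00) + (9600.00)(120.00) = 1664000.00 cm³
ΣAy_c = (12800.00)(80.00) + (9600.00)(53.33) = 1536000.00 cm³
x_c = 1664000.00 / 22400.00 = 74.29 cm
y_c = 1536000.00 / 22400.00 = 68.57 cm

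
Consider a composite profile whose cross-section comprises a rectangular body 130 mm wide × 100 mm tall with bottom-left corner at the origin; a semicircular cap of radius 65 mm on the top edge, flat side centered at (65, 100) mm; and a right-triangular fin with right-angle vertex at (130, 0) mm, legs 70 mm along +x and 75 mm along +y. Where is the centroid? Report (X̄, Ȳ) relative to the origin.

X̄ = 75.42 mm, Ȳ = 70.18 mm

rectangular body: A = 130 × 100 = 13000.00, centroid at (65.00, 50.00).
semicircular top: A = ½π·65² = 6636.61, centroid at (65.00, 127.59).
triangular fin: A = ½·70·75 = 2625.00, centroid at (153.33, 25.00).
ΣA = 22261.61 mm², ΣAX̄ = 1678879.94 mm³, ΣAȲ = 1562369.78 mm³.
X̄ = 1678879.94/22261.61 = 75.42 mm; Ȳ = 1562369.78/22261.61 = 70.18 mm.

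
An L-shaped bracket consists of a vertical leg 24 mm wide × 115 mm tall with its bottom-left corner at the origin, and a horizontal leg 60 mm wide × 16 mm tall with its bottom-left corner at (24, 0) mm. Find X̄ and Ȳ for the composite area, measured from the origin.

vertical leg: A = 24 × 115 = 2760.00, centroid at (12.00, 57.50).
horizontal leg: A = 60 × 16 = 960.00, centroid at (54.00, 8.00).
ΣA = 3720.00 mm²
ΣAX̄ = (2760.00)(12.00) + (960.00)(54.00) = 84960.00 mm³
ΣAȲ = (2760.00)(57.50) + (960.00)(8.00) = 166380.00 mm³
X̄ = 84960.00 / 3720.00 = 22.84 mm
Ȳ = 166380.00 / 3720.00 = 44.73 mm

X̄ = 22.84 mm, Ȳ = 44.73 mm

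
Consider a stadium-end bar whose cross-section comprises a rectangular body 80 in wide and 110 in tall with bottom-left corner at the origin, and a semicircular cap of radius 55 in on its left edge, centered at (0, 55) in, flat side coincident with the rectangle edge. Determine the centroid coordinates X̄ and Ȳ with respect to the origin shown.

rectangular body: A = 80 × 110 = 8800.00, centroid at (40.00, 55.00).
semicircular end: A = ½π·55² = 4751.66, centroid at (-23.34, 55.00).
ΣA = 13551.66 in²
ΣAX̄ = (8800.00)(40.00) + (4751.66)(-23.34) = 241083.33 in³
ΣAȲ = (8800.00)(55.00) + (4751.66)(55.00) = 745341.24 in³
X̄ = 241083.33 / 13551.66 = 17.79 in
Ȳ = 745341.24 / 13551.66 = 55.00 in

X̄ = 17.79 in, Ȳ = 55.00 in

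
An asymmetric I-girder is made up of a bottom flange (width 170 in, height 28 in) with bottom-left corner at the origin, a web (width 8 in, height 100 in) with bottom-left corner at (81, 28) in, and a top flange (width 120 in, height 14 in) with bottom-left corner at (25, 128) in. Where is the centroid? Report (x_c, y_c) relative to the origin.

Part | A | x̄ᵢ | ȳᵢ | A·x̄ᵢ | A·ȳᵢ
bottom flange | 4760.00 | 85.00 | 14.00 | 404600.00 | 66640.00
web | 800.00 | 85.00 | 78.00 | 68000.00 | 62400.00
top flange | 1680.00 | 85.00 | 135.00 | 142800.00 | 226800.00
Σ | 7240.00 |  |  | 615400.00 | 355840.00
x_c = 615400.00 / 7240.00 = 85.00 in
y_c = 355840.00 / 7240.00 = 49.15 in

x_c = 85.00 in, y_c = 49.15 in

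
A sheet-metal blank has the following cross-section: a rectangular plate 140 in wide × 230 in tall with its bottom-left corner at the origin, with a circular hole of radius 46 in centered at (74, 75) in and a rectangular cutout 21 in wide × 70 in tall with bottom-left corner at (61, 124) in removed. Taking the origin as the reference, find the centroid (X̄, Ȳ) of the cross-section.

plate: A = 140 × 230 = 32200.00, centroid at (70.00, 115.00).
hole 1: A = −π·46² = -6647.61, centroid at (74.00, 75.00).
hole 2: A = −(21 × 70) = -1470.00, centroid at (71.50, 159.00).
ΣA = 24082.39 in², ΣAX̄ = 1656971.86 in³, ΣAȲ = 2970699.25 in³.
X̄ = 1656971.86/24082.39 = 68.80 in; Ȳ = 2970699.25/24082.39 = 123.36 in.

X̄ = 68.80 in, Ȳ = 123.36 in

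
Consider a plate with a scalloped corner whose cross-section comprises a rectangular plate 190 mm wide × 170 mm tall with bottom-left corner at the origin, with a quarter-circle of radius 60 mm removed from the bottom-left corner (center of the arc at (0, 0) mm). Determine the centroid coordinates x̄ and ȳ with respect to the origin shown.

x̄ = 101.67 mm, ȳ = 90.71 mm

Part | A | x̄ᵢ | ȳᵢ | A·x̄ᵢ | A·ȳᵢ
plate | 32300.00 | 95.00 | 85.00 | 3068500.00 | 2745500.00
removed quarter-circle | -2827.43 | 25.46 | 25.46 | -72000.00 | -72000.00
Σ | 29472.57 |  |  | 2996500.00 | 2673500.00
x̄ = 2996500.00 / 29472.57 = 101.67 mm
ȳ = 2673500.00 / 29472.57 = 90.71 mm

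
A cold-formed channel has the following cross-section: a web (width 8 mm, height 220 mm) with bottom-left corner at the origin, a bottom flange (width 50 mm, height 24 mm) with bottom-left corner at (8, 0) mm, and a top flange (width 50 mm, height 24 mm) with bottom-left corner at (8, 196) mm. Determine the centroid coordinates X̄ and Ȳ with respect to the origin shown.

X̄ = 20.73 mm, Ȳ = 110.00 mm

Part | A | x̄ᵢ | ȳᵢ | A·x̄ᵢ | A·ȳᵢ
web | 1760.00 | 4.00 | 110.00 | 7040.00 | 193600.00
bottom flange | 1200.00 | 33.00 | 12.00 | 39600.00 | 14400.00
top flange | 1200.00 | 33.00 | 208.00 | 39600.00 | 249600.00
Σ | 4160.00 |  |  | 86240.00 | 457600.00
X̄ = 86240.00 / 4160.00 = 20.73 mm
Ȳ = 457600.00 / 4160.00 = 110.00 mm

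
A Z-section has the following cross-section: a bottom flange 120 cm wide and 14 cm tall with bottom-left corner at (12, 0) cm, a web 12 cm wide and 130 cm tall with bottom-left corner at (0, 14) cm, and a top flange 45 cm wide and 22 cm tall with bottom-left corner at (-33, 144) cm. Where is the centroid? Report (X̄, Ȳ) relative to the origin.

bottom flange: A = 120 × 14 = 1680.00, centroid at (72.00, 7.00).
web: A = 12 × 130 = 1560.00, centroid at (6.00, 79.00).
top flange: A = 45 × 22 = 990.00, centroid at (-10.50, 155.00).
ΣA = 4230.00 cm², ΣAX̄ = 119925.00 cm³, ΣAȲ = 288450.00 cm³.
X̄ = 119925.00/4230.00 = 28.35 cm; Ȳ = 288450.00/4230.00 = 68.19 cm.

X̄ = 28.35 cm, Ȳ = 68.19 cm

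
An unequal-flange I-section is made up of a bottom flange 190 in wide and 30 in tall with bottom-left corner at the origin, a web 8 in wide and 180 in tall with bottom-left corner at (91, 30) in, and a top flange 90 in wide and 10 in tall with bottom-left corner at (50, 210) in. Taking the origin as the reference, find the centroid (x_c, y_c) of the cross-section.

x_c = 95.00 in, y_c = 56.19 in

bottom flange: A = 190 × 30 = 5700.00, centroid at (95.00, 15.00).
web: A = 8 × 180 = 1440.00, centroid at (95.00, 120.00).
top flange: A = 90 × 10 = 900.00, centroid at (95.00, 215.00).
ΣA = 8040.00 in², ΣAx_c = 763800.00 in³, ΣAy_c = 451800.00 in³.
x_c = 763800.00/8040.00 = 95.00 in; y_c = 451800.00/8040.00 = 56.19 in.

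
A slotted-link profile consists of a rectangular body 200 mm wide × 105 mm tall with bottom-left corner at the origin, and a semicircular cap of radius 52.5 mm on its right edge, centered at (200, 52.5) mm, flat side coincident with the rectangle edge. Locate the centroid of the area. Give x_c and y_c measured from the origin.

rectangular body: A = 200 × 105 = 21000.00, centroid at (100.00, 52.50).
semicircular end: A = ½π·52.5² = 4329.51, centroid at (222.28, 52.50).
ΣA = 25329.51 mm²
ΣAx_c = (21000.00)(100.00) + (4329.51)(222.28) = 3062370.23 mm³
ΣAy_c = (21000.00)(52.50) + (4329.51)(52.50) = 1329799.14 mm³
x_c = 3062370.23 / 25329.51 = 120.90 mm
y_c = 1329799.14 / 25329.51 = 52.50 mm

x_c = 120.90 mm, y_c = 52.50 mm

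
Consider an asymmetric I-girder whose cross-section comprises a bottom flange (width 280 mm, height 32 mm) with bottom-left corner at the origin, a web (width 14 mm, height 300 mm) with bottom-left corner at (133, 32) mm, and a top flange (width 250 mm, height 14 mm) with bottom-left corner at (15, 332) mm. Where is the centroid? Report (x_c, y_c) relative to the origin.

bottom flange: A = 280 × 32 = 8960.00, centroid at (140.00, 16.00).
web: A = 14 × 300 = 4200.00, centroid at (140.00, 182.00).
top flange: A = 250 × 14 = 3500.00, centroid at (140.00, 339.00).
ΣA = 16660.00 mm²
ΣAx_c = (8960.00)(140.00) + (4200.00)(140.00) + (3500.00)(140.00) = 2332400.00 mm³
ΣAy_c = (8960.00)(16.00) + (4200.00)(182.00) + (3500.00)(339.00) = 2094260.00 mm³
x_c = 2332400.00 / 16660.00 = 140.00 mm
y_c = 2094260.00 / 16660.00 = 125.71 mm

x_c = 140.00 mm, y_c = 125.71 mm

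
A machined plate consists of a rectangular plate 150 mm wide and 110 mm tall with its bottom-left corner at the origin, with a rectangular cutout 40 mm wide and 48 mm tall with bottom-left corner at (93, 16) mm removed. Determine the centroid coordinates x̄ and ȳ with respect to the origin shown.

plate: A = 150 × 110 = 16500.00, centroid at (75.00, 55.00).
hole: A = −(40 × 48) = -1920.00, centroid at (113.00, 40.00).
ΣA = 14580.00 mm², ΣAx̄ = 1020540.00 mm³, ΣAȳ = 830700.00 mm³.
x̄ = 1020540.00/14580.00 = 70.00 mm; ȳ = 830700.00/14580.00 = 56.98 mm.

x̄ = 70.00 mm, ȳ = 56.98 mm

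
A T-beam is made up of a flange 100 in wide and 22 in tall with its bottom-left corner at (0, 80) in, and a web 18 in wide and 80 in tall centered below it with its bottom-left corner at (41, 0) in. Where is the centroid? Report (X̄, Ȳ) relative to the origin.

X̄ = 50.00 in, Ȳ = 70.82 in

web: A = 18 × 80 = 1440.00, centroid at (50.00, 40.00).
flange: A = 100 × 22 = 2200.00, centroid at (50.00, 91.00).
ΣA = 3640.00 in²
ΣAX̄ = (1440.00)(50.00) + (2200.00)(50.00) = 182000.00 in³
ΣAȲ = (1440.00)(40.00) + (2200.00)(91.00) = 257800.00 in³
X̄ = 182000.00 / 3640.00 = 50.00 in
Ȳ = 257800.00 / 3640.00 = 70.82 in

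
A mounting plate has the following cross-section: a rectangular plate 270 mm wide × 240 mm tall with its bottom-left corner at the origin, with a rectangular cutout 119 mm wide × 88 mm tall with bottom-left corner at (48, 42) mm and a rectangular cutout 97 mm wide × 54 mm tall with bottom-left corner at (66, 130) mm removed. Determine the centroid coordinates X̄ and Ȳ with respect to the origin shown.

plate: A = 270 × 240 = 64800.00, centroid at (135.00, 120.00).
hole 1: A = −(119 × 88) = -10472.00, centroid at (107.50, 86.00).
hole 2: A = −(97 × 54) = -5238.00, centroid at (114.50, 157.00).
ΣA = 49090.00 mm²
ΣAX̄ = (64800.00)(135.00) + (-10472.00)(107.50) + (-5238.00)(114.50) = 7022509.00 mm³
ΣAȲ = (64800.00)(120.00) + (-10472.00)(86.00) + (-5238.00)(157.00) = 6053042.00 mm³
X̄ = 7022509.00 / 49090.00 = 143.05 mm
Ȳ = 6053042.00 / 49090.00 = 123.30 mm

X̄ = 143.05 mm, Ȳ = 123.30 mm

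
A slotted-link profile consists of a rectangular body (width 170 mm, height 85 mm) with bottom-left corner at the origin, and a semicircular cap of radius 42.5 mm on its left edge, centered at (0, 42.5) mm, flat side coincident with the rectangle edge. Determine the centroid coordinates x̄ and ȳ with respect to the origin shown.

rectangular body: A = 170 × 85 = 14450.00, centroid at (85.00, 42.50).
semicircular end: A = ½π·42.5² = 2837.25, centroid at (-18.04, 42.50).
ΣA = 17287.25 mm²
ΣAx̄ = (14450.00)(85.00) + (2837.25)(-18.04) = 1177072.92 mm³
ΣAȳ = (14450.00)(42.50) + (2837.25)(42.50) = 734708.16 mm³
x̄ = 1177072.92 / 17287.25 = 68.09 mm
ȳ = 734708.16 / 17287.25 = 42.50 mm

x̄ = 68.09 mm, ȳ = 42.50 mm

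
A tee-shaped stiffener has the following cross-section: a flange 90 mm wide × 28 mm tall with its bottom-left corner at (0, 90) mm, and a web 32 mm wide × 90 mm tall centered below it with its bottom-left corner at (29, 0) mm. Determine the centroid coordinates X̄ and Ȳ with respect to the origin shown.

web: A = 32 × 90 = 2880.00, centroid at (45.00, 45.00).
flange: A = 90 × 28 = 2520.00, centroid at (45.00, 104.00).
ΣA = 5400.00 mm²
ΣAX̄ = (2880.00)(45.00) + (2520.00)(45.00) = 243000.00 mm³
ΣAȲ = (2880.00)(45.00) + (2520.00)(104.00) = 391680.00 mm³
X̄ = 243000.00 / 5400.00 = 45.00 mm
Ȳ = 391680.00 / 5400.00 = 72.53 mm

X̄ = 45.00 mm, Ȳ = 72.53 mm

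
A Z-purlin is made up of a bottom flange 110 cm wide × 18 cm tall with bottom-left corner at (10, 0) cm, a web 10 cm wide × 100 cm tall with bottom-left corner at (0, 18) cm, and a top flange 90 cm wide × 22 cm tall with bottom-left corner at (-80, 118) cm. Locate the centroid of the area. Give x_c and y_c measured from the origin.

bottom flange: A = 110 × 18 = 1980.00, centroid at (65.00, 9.00).
web: A = 10 × 100 = 1000.00, centroid at (5.00, 68.00).
top flange: A = 90 × 22 = 1980.00, centroid at (-35.00, 129.00).
ΣA = 4960.00 cm², ΣAx_c = 64400.00 cm³, ΣAy_c = 341240.00 cm³.
x_c = 64400.00/4960.00 = 12.98 cm; y_c = 341240.00/4960.00 = 68.80 cm.

x_c = 12.98 cm, y_c = 68.80 cm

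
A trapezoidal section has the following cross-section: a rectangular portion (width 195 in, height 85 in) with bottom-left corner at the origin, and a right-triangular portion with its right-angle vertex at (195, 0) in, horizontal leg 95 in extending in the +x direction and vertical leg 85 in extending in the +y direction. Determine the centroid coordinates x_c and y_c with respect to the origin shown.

rectangular portion: A = 195 × 85 = 16575.00, centroid at (97.50, 42.50).
triangular portion: A = ½·95·85 = 4037.50, centroid at (226.67, 28.33).
ΣA = 20612.50 in², ΣAx_c = 2531229.17 in³, ΣAy_c = 818833.33 in³.
x_c = 2531229.17/20612.50 = 122.80 in; y_c = 818833.33/20612.50 = 39.73 in.

x_c = 122.80 in, y_c = 39.73 in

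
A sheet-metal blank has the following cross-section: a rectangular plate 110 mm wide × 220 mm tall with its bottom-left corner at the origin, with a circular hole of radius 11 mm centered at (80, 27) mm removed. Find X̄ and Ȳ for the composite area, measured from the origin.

X̄ = 54.60 mm, Ȳ = 111.32 mm

Part | A | x̄ᵢ | ȳᵢ | A·x̄ᵢ | A·ȳᵢ
plate | 24200.00 | 55.00 | 110.00 | 1331000.00 | 2662000.00
hole | -380.13 | 80.00 | 27.00 | -30410.62 | -10263.58
Σ | 23819.87 |  |  | 1300589.38 | 2651736.42
X̄ = 1300589.38 / 23819.87 = 54.60 mm
Ȳ = 2651736.42 / 23819.87 = 111.32 mm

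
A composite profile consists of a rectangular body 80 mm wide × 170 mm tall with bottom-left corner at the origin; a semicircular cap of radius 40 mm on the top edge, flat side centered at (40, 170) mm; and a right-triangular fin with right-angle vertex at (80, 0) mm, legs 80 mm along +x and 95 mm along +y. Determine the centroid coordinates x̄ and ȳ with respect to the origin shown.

x̄ = 52.72 mm, ȳ = 87.69 mm

rectangular body: A = 80 × 170 = 13600.00, centroid at (40.00, 85.00).
semicircular top: A = ½π·40² = 2513.27, centroid at (40.00, 186.98).
triangular fin: A = ½·80·95 = 3800.00, centroid at (106.67, 31.67).
ΣA = 19913.27 mm²
ΣAx̄ = (13600.00)(40.00) + (2513.27)(40.00) + (3800.00)(106.67) = 1049864.30 mm³
ΣAȳ = (13600.00)(85.00) + (2513.27)(186.98) + (3800.00)(31.67) = 1746256.60 mm³
x̄ = 1049864.30 / 19913.27 = 52.72 mm
ȳ = 1746256.60 / 19913.27 = 87.69 mm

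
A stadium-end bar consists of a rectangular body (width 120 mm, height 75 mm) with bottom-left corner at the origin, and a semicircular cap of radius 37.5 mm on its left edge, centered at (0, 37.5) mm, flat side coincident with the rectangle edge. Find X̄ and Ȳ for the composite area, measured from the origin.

Part | A | x̄ᵢ | ȳᵢ | A·x̄ᵢ | A·ȳᵢ
rectangular body | 9000.00 | 60.00 | 37.50 | 540000.00 | 337500.00
semicircular end | 2208.93 | -15.92 | 37.50 | -35156.25 | 82834.96
Σ | 11208.93 |  |  | 504843.75 | 420334.96
X̄ = 504843.75 / 11208.93 = 45.04 mm
Ȳ = 420334.96 / 11208.93 = 37.50 mm

X̄ = 45.04 mm, Ȳ = 37.50 mm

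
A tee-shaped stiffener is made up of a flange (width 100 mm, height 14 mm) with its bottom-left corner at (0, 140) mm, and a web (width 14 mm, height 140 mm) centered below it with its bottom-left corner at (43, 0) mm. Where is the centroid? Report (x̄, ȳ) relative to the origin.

x̄ = 50.00 mm, ȳ = 102.08 mm

web: A = 14 × 140 = 1960.00, centroid at (50.00, 70.00).
flange: A = 100 × 14 = 1400.00, centroid at (50.00, 147.00).
ΣA = 3360.00 mm²
ΣAx̄ = (1960.00)(50.00) + (1400.00)(50.00) = 168000.00 mm³
ΣAȳ = (1960.00)(70.00) + (1400.00)(147.00) = 343000.00 mm³
x̄ = 168000.00 / 3360.00 = 50.00 mm
ȳ = 343000.00 / 3360.00 = 102.08 mm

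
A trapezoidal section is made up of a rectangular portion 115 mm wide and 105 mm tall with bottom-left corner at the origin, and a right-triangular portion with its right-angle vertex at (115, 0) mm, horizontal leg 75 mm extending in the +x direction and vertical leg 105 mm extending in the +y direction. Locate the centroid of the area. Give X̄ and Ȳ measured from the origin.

X̄ = 77.79 mm, Ȳ = 48.20 mm

rectangular portion: A = 115 × 105 = 12075.00, centroid at (57.50, 52.50).
triangular portion: A = ½·75·105 = 3937.50, centroid at (140.00, 35.00).
ΣA = 16012.50 mm², ΣAX̄ = 1245562.50 mm³, ΣAȲ = 771750.00 mm³.
X̄ = 1245562.50/16012.50 = 77.79 mm; Ȳ = 771750.00/16012.50 = 48.20 mm.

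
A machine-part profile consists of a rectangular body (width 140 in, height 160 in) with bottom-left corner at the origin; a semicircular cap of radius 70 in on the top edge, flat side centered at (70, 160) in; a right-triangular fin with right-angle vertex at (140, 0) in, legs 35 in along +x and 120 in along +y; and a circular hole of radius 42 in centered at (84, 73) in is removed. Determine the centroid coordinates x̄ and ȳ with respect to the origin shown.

Part | A | x̄ᵢ | ȳᵢ | A·x̄ᵢ | A·ȳᵢ
rectangular body | 22400.00 | 70.00 | 80.00 | 1568000.00 | 1792000.00
semicircular top | 7696.90 | 70.00 | 189.71 | 538783.14 | 1460170.99
triangular fin | 2100.00 | 151.67 | 40.00 | 318500.00 | 84000.00
hole | -5541.77 | 84.00 | 73.00 | -465508.63 | -404549.17
Σ | 26655.13 |  |  | 1959774.51 | 2931621.82
x̄ = 1959774.51 / 26655.13 = 73.52 in
ȳ = 2931621.82 / 26655.13 = 109.98 in

x̄ = 73.52 in, ȳ = 109.98 in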